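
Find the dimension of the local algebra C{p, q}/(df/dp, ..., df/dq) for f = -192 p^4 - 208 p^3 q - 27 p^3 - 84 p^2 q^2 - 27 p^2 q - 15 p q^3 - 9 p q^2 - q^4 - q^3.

7

The Hessian of f at 0 is [[0, 0], [0, 0]] with rank 0, so corank 2. A Groebner basis of the Jacobian ideal J(f) in C{p,q} is {19683*p^2/16 + 6561*p*q/8 + q^4 - 27*q^3/16 + 2187*q^2/16, p^3 + 189*p^2/16 + 63*p*q/8 + q^3/48 + 21*q^2/16, p^2*q - 405*p^2/16 - 135*p*q/8 - 11*q^3/144 - 45*q^2/16, 81*p^2/2 + p*q^2 + 27*p*q + 5*q^3/18 + 9*q^2/2}; counting standard monomials gives mu = 7. Corank 2; j^3 = -(3*p + q)^3 is a perfect cube, so E-series; the 4-jet and mu = 7 give E_7.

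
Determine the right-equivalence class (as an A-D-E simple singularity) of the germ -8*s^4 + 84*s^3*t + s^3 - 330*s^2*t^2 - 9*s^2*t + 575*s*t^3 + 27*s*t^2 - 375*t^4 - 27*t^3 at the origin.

E_7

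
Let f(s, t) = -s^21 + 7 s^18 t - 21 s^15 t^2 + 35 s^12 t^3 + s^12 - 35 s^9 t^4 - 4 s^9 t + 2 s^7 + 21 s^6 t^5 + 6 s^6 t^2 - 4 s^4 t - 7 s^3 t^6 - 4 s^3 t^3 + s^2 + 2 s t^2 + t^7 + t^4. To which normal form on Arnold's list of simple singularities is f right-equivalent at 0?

A_{6}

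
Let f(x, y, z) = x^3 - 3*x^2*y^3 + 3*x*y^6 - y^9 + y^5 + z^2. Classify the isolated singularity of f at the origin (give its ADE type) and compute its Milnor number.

The Hessian of f at 0 is [[0, 0, 0], [0, 0, 0], [0, 0, 2]] with rank 1, so corank 2. A Groebner basis of the Jacobian ideal J(f) in C{x,y,z} is {-x^2/2 + x*y^3, y^4, x^3, x^2*y, z}; counting standard monomials gives mu = 8. Corank 2; j^3 = x^3 is a perfect cube, so E-series; the 5-jet and mu = 8 give E_8.

Type E8, Milnor number mu = 8.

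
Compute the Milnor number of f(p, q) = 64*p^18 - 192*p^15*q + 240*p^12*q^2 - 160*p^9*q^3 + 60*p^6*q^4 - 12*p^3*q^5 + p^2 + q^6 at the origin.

5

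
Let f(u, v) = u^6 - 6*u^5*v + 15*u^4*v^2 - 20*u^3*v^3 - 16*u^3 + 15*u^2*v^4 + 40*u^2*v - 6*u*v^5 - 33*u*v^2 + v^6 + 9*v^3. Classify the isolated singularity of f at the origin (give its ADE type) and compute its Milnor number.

Type D7, Milnor number mu = 7.

The Hessian of f at 0 is [[0, 0], [0, 0]] with rank 0, so corank 2. A Groebner basis of the Jacobian ideal J(f) in C{u,v} is {2048*u*v/3 + v^5 - 512*v^2, u*v^2 - 3*v^3/4, u^2 - 7*u*v/4 + 3*v^2/4}; counting standard monomials gives mu = 7. Corank 2; j^3 = -(u - v)*(4*u - 3*v)^2 has shape L^2 M (L != M), so D-series; mu = 7 gives D_7.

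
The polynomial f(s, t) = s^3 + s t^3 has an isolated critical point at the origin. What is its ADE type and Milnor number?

Type E7, Milnor number mu = 7.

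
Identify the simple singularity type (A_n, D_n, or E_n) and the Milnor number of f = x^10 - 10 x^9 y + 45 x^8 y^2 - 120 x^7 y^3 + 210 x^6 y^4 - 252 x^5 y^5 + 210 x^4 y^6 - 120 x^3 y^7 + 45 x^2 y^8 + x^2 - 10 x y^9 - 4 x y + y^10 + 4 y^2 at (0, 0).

The Hessian of f at 0 is [[2, -4], [-4, 8]] with rank 1, so corank 1. A Groebner basis of the Jacobian ideal J(f) in C{x,y} is {y^9, x - 2*y}; counting standard monomials gives mu = 9. Corank 1: A-series; mu = 9 gives A_9.

Type A_{9}, Milnor number mu = 9.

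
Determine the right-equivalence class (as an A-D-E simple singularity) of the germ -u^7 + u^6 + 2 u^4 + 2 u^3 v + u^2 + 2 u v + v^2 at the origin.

The Hessian of f at 0 has rank 1. Corank 1: A-series; mu = 6 gives A_6.

A6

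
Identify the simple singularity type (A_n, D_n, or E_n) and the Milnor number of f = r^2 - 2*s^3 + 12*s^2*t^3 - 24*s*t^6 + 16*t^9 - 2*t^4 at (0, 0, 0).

The Hessian of f at 0 has rank 1. Corank 2; j^3 = -2*s^3 is a perfect cube, so E-series; the 4-jet and mu = 6 give E_6.

Type E6, Milnor number mu = 6.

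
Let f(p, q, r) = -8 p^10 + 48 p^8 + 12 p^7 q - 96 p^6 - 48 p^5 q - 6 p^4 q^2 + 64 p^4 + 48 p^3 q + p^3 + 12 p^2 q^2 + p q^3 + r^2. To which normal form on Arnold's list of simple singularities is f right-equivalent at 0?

E_{7}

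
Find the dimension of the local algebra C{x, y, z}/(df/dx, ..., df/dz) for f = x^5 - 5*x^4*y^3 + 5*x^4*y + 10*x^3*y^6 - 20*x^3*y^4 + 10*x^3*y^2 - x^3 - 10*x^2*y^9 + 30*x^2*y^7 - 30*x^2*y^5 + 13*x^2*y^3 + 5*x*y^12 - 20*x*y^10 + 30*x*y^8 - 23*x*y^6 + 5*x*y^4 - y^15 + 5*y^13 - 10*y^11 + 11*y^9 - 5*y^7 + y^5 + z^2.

8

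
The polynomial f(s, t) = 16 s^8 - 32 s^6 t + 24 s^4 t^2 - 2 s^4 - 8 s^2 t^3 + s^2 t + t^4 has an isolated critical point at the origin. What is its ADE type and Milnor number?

Type D5, Milnor number mu = 5.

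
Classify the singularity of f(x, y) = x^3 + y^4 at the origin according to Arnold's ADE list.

E6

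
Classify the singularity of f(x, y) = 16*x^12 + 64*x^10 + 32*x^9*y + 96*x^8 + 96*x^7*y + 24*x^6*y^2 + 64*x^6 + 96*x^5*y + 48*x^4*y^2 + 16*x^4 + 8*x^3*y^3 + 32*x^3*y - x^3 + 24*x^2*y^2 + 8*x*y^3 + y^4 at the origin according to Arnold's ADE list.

E_{6}

The Hessian of f at 0 has rank 0. Corank 2; j^3 = -x^3 is a perfect cube, so E-series; the 4-jet and mu = 6 give E_6.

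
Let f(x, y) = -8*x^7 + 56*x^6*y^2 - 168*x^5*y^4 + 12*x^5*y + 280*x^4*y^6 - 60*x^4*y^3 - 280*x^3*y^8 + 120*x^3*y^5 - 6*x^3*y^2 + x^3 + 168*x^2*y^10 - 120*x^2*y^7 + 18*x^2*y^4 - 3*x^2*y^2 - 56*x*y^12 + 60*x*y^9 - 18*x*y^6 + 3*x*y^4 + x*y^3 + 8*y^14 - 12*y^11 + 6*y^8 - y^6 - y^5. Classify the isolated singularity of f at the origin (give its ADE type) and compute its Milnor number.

The Hessian of f at 0 has rank 0. Corank 2; j^3 = x^3 is a perfect cube, so E-series; the 4-jet and mu = 7 give E_7.

Type E_{7}, Milnor number mu = 7.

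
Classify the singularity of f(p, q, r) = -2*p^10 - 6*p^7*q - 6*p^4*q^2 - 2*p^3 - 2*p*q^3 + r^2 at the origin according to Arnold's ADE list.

E_{7}

The Hessian of f at 0 has rank 1. Corank 2; j^3 = -2*p^3 is a perfect cube, so E-series; the 4-jet and mu = 7 give E_7.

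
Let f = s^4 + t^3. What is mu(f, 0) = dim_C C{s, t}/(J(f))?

6

The Hessian of f at 0 is [[0, 0], [0, 0]] with rank 0, so corank 2. A Groebner basis of the Jacobian ideal J(f) in C{s,t} is {s^3, t^2}; counting standard monomials gives mu = 6. Corank 2; j^3 = t^3 is a perfect cube, so E-series; the 4-jet and mu = 6 give E_6.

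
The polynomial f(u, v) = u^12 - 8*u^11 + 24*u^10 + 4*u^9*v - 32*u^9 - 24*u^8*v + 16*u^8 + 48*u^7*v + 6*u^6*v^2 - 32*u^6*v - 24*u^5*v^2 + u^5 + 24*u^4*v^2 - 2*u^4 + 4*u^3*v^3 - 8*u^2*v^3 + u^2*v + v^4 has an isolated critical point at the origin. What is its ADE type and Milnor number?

Type D5, Milnor number mu = 5.

The Hessian of f at 0 has rank 0. Corank 2; j^3 = u^2*v has shape L^2 M (L != M), so D-series; mu = 5 gives D_5.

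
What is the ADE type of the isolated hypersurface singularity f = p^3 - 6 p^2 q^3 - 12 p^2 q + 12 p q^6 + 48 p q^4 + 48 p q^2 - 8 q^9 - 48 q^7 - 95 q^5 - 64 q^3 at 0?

E_8

The Hessian of f at 0 has rank 0. Corank 2; j^3 = (p - 4*q)^3 is a perfect cube, so E-series; the 5-jet and mu = 8 give E_8.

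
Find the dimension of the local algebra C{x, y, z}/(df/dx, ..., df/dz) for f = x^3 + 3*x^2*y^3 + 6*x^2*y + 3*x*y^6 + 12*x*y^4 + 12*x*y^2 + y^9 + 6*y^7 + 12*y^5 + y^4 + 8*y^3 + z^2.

6

The Hessian of f at 0 has rank 1. Corank 2; j^3 = (x + 2*y)^3 is a perfect cube, so E-series; the 4-jet and mu = 6 give E_6.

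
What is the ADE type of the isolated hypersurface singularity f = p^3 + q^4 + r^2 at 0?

E6

The Hessian of f at 0 is [[0, 0, 0], [0, 0, 0], [0, 0, 2]] with rank 1, so corank 2. A Groebner basis of the Jacobian ideal J(f) in C{p,q,r} is {q^3, p^2, r}; counting standard monomials gives mu = 6. Corank 2; j^3 = p^3 is a perfect cube, so E-series; the 4-jet and mu = 6 give E_6.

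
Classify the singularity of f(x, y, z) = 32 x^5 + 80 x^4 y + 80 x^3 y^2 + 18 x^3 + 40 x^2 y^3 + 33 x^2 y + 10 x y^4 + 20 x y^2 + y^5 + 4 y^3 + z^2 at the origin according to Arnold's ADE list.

The Hessian of f at 0 has rank 1. Corank 2; j^3 = (2*x + y)*(3*x + 2*y)^2 has shape L^2 M (L != M), so D-series; mu = 6 gives D_6.

D6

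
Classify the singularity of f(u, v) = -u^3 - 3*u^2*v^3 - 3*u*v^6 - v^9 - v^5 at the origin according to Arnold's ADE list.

The Hessian of f at 0 has rank 0. Corank 2; j^3 = -u^3 is a perfect cube, so E-series; the 5-jet and mu = 8 give E_8.

E_{8}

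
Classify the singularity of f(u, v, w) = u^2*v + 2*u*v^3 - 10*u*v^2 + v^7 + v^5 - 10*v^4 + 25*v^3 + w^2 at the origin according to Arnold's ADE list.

The Hessian of f at 0 has rank 1. Corank 2; j^3 = v*(u - 5*v)^2 has shape L^2 M (L != M), so D-series; mu = 8 gives D_8.

D8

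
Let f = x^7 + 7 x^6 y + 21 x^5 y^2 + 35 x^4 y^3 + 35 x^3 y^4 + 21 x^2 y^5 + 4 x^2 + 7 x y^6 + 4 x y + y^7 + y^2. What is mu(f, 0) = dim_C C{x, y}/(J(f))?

The Hessian of f at 0 has rank 1. Corank 1: A-series; mu = 6 gives A_6.

6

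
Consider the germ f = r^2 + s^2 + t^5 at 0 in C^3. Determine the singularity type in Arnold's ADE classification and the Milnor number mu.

The Hessian of f at 0 is [[2, 0, 0], [0, 0, 0], [0, 0, 2]] with rank 2, so corank 1. A Groebner basis of the Jacobian ideal J(f) in C{s,t,r} is {t^4, s, r}; counting standard monomials gives mu = 4. Corank 1: A-series; mu = 4 gives A_4.

Type A_4, Milnor number mu = 4.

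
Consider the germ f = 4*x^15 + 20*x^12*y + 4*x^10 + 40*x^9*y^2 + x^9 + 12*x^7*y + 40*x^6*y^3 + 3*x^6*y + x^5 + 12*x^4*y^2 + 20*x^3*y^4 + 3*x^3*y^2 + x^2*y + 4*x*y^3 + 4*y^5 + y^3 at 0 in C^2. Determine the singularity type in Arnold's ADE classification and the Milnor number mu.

Type D4, Milnor number mu = 4.

The Hessian of f at 0 is [[0, 0], [0, 0]] with rank 0, so corank 2. A Groebner basis of the Jacobian ideal J(f) in C{x,y} is {y^3, x^2 + 3*y^2, x*y}; counting standard monomials gives mu = 4. Corank 2; j^3 = y*(x^2 + y^2) splits into three distinct lines over C (the quadratic factor has nonzero discriminant), so D_4.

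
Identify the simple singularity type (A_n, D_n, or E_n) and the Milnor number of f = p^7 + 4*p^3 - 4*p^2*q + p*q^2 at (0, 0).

Type D8, Milnor number mu = 8.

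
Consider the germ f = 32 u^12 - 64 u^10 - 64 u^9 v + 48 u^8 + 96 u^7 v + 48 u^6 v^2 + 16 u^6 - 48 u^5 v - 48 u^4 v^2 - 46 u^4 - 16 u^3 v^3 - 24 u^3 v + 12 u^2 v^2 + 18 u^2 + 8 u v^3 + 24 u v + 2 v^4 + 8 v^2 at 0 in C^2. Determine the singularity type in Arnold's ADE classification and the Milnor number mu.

The Hessian of f at 0 has rank 1. Corank 1: A-series; mu = 3 gives A_3.

Type A_{3}, Milnor number mu = 3.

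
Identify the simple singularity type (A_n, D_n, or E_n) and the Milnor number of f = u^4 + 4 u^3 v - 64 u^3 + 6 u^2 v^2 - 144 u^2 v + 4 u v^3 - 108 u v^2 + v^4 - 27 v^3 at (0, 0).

The Hessian of f at 0 has rank 0. Corank 2; j^3 = -(4*u + 3*v)^3 is a perfect cube, so E-series; the 4-jet and mu = 6 give E_6.

Type E_6, Milnor number mu = 6.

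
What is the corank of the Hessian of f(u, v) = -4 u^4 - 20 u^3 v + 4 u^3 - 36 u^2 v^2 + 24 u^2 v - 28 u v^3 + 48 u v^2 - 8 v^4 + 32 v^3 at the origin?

2

The Hessian at 0 is [[0, 0], [0, 0]] of rank 0; hence corank 2.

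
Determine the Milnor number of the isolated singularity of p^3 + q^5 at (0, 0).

8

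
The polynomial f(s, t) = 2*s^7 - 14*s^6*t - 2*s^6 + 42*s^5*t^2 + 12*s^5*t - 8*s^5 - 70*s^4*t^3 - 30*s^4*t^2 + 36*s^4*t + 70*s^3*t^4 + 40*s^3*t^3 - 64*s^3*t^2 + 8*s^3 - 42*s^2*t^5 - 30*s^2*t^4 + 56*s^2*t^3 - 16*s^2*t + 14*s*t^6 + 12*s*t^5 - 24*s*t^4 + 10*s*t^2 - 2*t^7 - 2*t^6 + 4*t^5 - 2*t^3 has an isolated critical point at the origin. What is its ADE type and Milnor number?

The Hessian of f at 0 has rank 0. Corank 2; j^3 = 2*(s - t)*(2*s - t)^2 has shape L^2 M (L != M), so D-series; mu = 7 gives D_7.

Type D_{7}, Milnor number mu = 7.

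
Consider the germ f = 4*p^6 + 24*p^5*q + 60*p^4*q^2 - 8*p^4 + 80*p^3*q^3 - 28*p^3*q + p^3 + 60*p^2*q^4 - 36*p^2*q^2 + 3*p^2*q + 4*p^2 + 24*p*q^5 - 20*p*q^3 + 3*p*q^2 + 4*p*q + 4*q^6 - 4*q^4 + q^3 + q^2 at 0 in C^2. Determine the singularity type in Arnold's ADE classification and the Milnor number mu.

Type A_{2}, Milnor number mu = 2.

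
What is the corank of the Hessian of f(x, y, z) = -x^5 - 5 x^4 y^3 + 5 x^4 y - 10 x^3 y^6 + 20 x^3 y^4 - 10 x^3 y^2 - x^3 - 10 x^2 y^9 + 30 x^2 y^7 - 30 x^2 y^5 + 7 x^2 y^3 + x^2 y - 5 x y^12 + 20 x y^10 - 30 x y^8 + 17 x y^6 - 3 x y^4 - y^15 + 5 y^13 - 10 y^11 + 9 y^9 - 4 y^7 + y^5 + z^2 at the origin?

The Hessian at 0 is [[0, 0, 0], [0, 0, 0], [0, 0, 2]] of rank 1; hence corank 2.

2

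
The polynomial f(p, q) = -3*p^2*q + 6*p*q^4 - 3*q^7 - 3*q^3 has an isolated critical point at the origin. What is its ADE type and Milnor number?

Type D4, Milnor number mu = 4.

The Hessian of f at 0 has rank 0. Corank 2; j^3 = -3*q*(p^2 + q^2) splits into three distinct lines over C (the quadratic factor has nonzero discriminant), so D_4.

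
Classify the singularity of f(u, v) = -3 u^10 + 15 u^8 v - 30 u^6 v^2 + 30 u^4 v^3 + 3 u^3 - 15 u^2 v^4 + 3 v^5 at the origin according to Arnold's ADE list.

E_{8}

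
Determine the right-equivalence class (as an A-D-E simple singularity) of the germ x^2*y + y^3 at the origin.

D_{4}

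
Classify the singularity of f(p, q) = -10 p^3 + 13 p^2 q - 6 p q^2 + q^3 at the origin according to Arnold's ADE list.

The Hessian of f at 0 is [[0, 0], [0, 0]] with rank 0, so corank 2. A Groebner basis of the Jacobian ideal J(f) in C{p,q} is {q^3, p^2 - 3*q^2/11, p*q - 6*q^2/11}; counting standard monomials gives mu = 4. Corank 2; j^3 = -(2*p - q)*(5*p^2 - 4*p*q + q^2) splits into three distinct lines over C (the quadratic factor has nonzero discriminant), so D_4.

D_4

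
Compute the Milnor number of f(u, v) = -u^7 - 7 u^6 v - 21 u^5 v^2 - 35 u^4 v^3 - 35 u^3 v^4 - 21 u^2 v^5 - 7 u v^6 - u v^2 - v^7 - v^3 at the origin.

8

The Hessian of f at 0 is [[0, 0], [0, 0]] with rank 0, so corank 2. A Groebner basis of the Jacobian ideal J(f) in C{u,v} is {u^6 + v^2/7, v^3, u*v + v^2}; counting standard monomials gives mu = 8. Corank 2; j^3 = -v^2*(u + v) has shape L^2 M (L != M), so D-series; mu = 8 gives D_8.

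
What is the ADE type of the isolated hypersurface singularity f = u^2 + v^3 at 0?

A_2

The Hessian of f at 0 has rank 1. Corank 1: A-series; mu = 2 gives A_2.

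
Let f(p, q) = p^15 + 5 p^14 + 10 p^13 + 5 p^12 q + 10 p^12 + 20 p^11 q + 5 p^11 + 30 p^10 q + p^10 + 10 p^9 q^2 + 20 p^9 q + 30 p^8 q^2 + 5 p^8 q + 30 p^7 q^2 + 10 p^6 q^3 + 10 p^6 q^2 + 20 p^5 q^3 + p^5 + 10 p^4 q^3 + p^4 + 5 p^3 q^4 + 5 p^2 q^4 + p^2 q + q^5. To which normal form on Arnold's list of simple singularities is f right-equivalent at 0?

The Hessian of f at 0 has rank 0. Corank 2; j^3 = p^2*q has shape L^2 M (L != M), so D-series; mu = 6 gives D_6.

D_6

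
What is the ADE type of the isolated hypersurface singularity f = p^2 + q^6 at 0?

The Hessian of f at 0 has rank 1. Corank 1: A-series; mu = 5 gives A_5.

A_{5}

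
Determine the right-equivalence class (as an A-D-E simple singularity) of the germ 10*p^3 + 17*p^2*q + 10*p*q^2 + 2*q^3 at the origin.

D_{4}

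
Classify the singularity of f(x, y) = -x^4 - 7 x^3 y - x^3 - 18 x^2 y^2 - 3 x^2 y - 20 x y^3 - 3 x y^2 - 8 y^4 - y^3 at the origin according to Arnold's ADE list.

The Hessian of f at 0 is [[0, 0], [0, 0]] with rank 0, so corank 2. A Groebner basis of the Jacobian ideal J(f) in C{x,y} is {3*x^2 + 6*x*y + y^4 + y^3 + 3*y^2, x^3 + 9*x^2 + 18*x*y + 4*y^3 + 9*y^2, x^2*y - 5*x^2 - 10*x*y - 8*y^3/3 - 5*y^2, 2*x^2 + x*y^2 + 4*x*y + 5*y^3/3 + 2*y^2}; counting standard monomials gives mu = 7. Corank 2; j^3 = -(x + y)^3 is a perfect cube, so E-series; the 4-jet and mu = 7 give E_7.

E_7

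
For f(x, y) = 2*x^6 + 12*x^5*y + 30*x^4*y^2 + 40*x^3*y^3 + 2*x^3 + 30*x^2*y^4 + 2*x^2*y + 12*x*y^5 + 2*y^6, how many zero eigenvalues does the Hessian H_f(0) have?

Hessian at 0 has rank 0.

2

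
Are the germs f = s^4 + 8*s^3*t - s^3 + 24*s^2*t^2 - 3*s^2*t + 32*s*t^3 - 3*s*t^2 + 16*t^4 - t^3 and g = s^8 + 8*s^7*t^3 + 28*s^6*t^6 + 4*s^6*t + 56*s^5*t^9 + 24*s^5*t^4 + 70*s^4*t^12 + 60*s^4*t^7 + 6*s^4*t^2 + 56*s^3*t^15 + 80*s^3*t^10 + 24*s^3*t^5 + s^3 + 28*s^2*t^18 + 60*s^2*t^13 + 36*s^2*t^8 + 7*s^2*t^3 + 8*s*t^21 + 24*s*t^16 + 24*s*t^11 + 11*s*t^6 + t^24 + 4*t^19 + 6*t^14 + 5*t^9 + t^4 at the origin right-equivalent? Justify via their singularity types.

Yes.

The Hessian of f at 0 has rank 0. Corank 2; j^3 = -(s + t)^3 is a perfect cube, so E-series; the 4-jet and mu = 6 give E_6. The Hessian of g at 0 has rank 0. Corank 2; j^3 = s^3 is a perfect cube, so E-series; the 4-jet and mu = 6 give E_6. Both have type E_6, hence right-equivalent.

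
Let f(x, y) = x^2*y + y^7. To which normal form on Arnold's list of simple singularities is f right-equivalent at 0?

The Hessian of f at 0 is [[0, 0], [0, 0]] with rank 0, so corank 2. A Groebner basis of the Jacobian ideal J(f) in C{x,y} is {x^2/7 + y^6, x^3, x*y}; counting standard monomials gives mu = 8. Corank 2; j^3 = x^2*y has shape L^2 M (L != M), so D-series; mu = 8 gives D_8.

D_8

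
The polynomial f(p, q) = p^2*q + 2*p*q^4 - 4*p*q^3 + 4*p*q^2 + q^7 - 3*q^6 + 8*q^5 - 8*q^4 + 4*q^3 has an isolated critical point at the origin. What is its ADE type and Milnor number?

Type D_{7}, Milnor number mu = 7.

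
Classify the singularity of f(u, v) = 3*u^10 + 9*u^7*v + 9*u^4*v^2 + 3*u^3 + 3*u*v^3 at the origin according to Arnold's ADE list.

E_{7}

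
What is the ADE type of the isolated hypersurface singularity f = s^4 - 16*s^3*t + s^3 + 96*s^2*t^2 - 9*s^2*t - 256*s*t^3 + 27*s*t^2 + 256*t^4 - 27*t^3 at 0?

E_{6}

The Hessian of f at 0 is [[0, 0], [0, 0]] with rank 0, so corank 2. A Groebner basis of the Jacobian ideal J(f) in C{s,t} is {t^4, s*t^2 - 10*t^3/3, s^2 - 6*s*t + 9*t^2}; counting standard monomials gives mu = 6. Corank 2; j^3 = (s - 3*t)^3 is a perfect cube, so E-series; the 4-jet and mu = 6 give E_6.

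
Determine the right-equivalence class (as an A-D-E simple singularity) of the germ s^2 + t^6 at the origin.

A5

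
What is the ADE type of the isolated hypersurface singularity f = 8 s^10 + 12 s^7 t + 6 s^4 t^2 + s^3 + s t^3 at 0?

The Hessian of f at 0 has rank 0. Corank 2; j^3 = s^3 is a perfect cube, so E-series; the 4-jet and mu = 7 give E_7.

E7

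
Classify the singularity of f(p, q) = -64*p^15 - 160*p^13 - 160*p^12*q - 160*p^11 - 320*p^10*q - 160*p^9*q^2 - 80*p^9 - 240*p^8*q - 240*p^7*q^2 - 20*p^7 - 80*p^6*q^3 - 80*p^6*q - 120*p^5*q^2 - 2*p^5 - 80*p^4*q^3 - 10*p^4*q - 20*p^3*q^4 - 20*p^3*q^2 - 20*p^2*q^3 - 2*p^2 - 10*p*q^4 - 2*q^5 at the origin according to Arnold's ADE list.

A_{4}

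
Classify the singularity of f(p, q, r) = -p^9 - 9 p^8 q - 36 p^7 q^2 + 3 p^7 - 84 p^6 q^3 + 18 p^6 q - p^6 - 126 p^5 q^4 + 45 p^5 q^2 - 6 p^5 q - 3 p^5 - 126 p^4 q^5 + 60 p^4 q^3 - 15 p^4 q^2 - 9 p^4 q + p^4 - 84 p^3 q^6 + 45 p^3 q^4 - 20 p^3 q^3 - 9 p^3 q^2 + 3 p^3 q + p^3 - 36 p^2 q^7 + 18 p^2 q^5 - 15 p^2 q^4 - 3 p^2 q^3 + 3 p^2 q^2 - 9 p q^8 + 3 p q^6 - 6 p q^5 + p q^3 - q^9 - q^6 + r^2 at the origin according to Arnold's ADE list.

The Hessian of f at 0 has rank 1. Corank 2; j^3 = p^3 is a perfect cube, so E-series; the 4-jet and mu = 7 give E_7.

E_7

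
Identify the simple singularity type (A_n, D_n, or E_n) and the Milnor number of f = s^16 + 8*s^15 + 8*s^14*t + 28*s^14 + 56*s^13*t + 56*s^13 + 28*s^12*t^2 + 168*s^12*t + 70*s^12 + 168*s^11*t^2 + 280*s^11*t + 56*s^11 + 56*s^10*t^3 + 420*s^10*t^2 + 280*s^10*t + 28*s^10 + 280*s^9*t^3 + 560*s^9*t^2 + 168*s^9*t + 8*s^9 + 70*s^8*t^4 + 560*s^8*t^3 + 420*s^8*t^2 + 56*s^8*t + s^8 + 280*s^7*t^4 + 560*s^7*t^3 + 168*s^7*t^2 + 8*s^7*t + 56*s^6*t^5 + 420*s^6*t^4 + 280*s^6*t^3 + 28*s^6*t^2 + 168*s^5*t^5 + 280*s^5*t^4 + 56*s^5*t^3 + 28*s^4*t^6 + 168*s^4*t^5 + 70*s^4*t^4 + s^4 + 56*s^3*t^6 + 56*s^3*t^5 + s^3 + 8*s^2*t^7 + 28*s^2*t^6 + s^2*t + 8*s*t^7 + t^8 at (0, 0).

Type D_{9}, Milnor number mu = 9.

The Hessian of f at 0 is [[0, 0], [0, 0]] with rank 0, so corank 2. A Groebner basis of the Jacobian ideal J(f) in C{s,t} is {-s*t/8 + t^7, s*t^2, s^2 + s*t}; counting standard monomials gives mu = 9. Corank 2; j^3 = s^2*(s + t) has shape L^2 M (L != M), so D-series; mu = 9 gives D_9.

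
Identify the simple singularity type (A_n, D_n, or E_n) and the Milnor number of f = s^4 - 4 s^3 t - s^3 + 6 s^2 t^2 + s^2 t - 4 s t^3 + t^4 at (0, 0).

The Hessian of f at 0 has rank 0. Corank 2; j^3 = -s^2*(s - t) has shape L^2 M (L != M), so D-series; mu = 5 gives D_5.

Type D5, Milnor number mu = 5.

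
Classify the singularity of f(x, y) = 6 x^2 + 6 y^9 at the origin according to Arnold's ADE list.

A_{8}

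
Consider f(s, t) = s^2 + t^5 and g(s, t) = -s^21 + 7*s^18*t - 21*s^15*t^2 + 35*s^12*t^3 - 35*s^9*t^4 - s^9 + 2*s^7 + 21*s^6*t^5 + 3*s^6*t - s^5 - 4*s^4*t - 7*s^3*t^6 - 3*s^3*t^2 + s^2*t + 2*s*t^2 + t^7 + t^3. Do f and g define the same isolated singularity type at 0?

No.

The Hessian of f at 0 is [[2, 0], [0, 0]] with rank 1, so corank 1. A Groebner basis of the Jacobian ideal J(f) in C{s,t} is {t^4, s}; counting standard monomials gives mu = 4. Corank 1: A-series; mu = 4 gives A_4. The Hessian of g at 0 is [[0, 0], [0, 0]] with rank 0, so corank 2. A Groebner basis of the Jacobian ideal J(g) in C{s,t} is {s^2/3 + s*t^3 - s*t/3 - 2*t^2/3, -s^2/2 + t^4 + t^2/2, s^3 - 3*s*t^2 - 2*t^3, s^2*t + 2*s*t^2 + t^3}; counting standard monomials gives mu = 8. Corank 2; j^3 = t*(s + t)^2 has shape L^2 M (L != M), so D-series; mu = 8 gives D_8. f is A_4 but g is D_8, hence not right-equivalent.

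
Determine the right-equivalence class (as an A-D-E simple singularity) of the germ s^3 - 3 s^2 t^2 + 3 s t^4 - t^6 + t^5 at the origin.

E8

The Hessian of f at 0 has rank 0. Corank 2; j^3 = s^3 is a perfect cube, so E-series; the 5-jet and mu = 8 give E_8.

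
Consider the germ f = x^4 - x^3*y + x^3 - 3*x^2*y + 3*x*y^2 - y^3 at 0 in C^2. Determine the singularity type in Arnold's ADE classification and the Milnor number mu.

The Hessian of f at 0 is [[0, 0], [0, 0]] with rank 0, so corank 2. A Groebner basis of the Jacobian ideal J(f) in C{x,y} is {3*x^2 - 6*x*y + y^4 + y^3 + 3*y^2, x^3 + 3*x^2 - 6*x*y + 3*y^2, x^2*y + 3*x^2 - 6*x*y + 3*y^2, 2*x^2 + x*y^2 - 4*x*y - y^3/3 + 2*y^2}; counting standard monomials gives mu = 7. Corank 2; j^3 = (x - y)^3 is a perfect cube, so E-series; the 4-jet and mu = 7 give E_7.

Type E7, Milnor number mu = 7.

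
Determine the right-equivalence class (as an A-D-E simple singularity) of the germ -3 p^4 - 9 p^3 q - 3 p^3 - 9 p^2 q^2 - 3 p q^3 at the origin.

E_{7}

The Hessian of f at 0 has rank 0. Corank 2; j^3 = -3*p^3 is a perfect cube, so E-series; the 4-jet and mu = 7 give E_7.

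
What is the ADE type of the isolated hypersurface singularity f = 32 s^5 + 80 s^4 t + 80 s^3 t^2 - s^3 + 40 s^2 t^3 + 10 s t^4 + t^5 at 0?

E8

The Hessian of f at 0 has rank 0. Corank 2; j^3 = -s^3 is a perfect cube, so E-series; the 5-jet and mu = 8 give E_8.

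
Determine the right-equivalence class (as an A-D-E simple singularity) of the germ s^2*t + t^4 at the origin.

D_5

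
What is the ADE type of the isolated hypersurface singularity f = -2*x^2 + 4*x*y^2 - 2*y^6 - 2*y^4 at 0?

A_{5}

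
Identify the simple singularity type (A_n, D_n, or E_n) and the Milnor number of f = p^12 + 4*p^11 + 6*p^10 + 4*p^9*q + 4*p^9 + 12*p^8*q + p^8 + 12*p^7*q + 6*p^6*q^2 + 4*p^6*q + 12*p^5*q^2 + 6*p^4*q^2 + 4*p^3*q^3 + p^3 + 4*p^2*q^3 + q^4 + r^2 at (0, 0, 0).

Type E_6, Milnor number mu = 6.

The Hessian of f at 0 is [[0, 0, 0], [0, 0, 0], [0, 0, 2]] with rank 1, so corank 2. A Groebner basis of the Jacobian ideal J(f) in C{p,q,r} is {q^3, p^2, r}; counting standard monomials gives mu = 6. Corank 2; j^3 = p^3 is a perfect cube, so E-series; the 4-jet and mu = 6 give E_6.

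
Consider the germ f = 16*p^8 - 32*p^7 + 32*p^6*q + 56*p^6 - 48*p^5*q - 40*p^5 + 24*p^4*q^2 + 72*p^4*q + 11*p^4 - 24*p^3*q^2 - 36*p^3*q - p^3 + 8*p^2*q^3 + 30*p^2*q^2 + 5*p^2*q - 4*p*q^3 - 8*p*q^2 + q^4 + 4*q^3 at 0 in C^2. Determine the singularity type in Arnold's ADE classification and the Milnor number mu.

The Hessian of f at 0 has rank 0. Corank 2; j^3 = -(p - 2*q)^2*(p - q) has shape L^2 M (L != M), so D-series; mu = 5 gives D_5.

Type D_{5}, Milnor number mu = 5.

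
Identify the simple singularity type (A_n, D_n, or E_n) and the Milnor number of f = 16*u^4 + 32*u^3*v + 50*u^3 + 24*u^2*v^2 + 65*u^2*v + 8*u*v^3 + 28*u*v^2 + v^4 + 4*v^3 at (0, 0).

Type D_{5}, Milnor number mu = 5.

The Hessian of f at 0 is [[0, 0], [0, 0]] with rank 0, so corank 2. A Groebner basis of the Jacobian ideal J(f) in C{u,v} is {u*v^2 + 125*u*v/4 + 25*v^2/2, -625*u*v/8 + v^3 - 125*v^2/4, u^2 + 9*u*v/10 + v^2/5}; counting standard monomials gives mu = 5. Corank 2; j^3 = (2*u + v)*(5*u + 2*v)^2 has shape L^2 M (L != M), so D-series; mu = 5 gives D_5.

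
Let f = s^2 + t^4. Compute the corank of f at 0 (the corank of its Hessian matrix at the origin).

1

Hessian at 0 has rank 1.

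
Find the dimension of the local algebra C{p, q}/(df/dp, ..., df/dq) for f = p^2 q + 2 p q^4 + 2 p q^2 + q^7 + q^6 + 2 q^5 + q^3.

7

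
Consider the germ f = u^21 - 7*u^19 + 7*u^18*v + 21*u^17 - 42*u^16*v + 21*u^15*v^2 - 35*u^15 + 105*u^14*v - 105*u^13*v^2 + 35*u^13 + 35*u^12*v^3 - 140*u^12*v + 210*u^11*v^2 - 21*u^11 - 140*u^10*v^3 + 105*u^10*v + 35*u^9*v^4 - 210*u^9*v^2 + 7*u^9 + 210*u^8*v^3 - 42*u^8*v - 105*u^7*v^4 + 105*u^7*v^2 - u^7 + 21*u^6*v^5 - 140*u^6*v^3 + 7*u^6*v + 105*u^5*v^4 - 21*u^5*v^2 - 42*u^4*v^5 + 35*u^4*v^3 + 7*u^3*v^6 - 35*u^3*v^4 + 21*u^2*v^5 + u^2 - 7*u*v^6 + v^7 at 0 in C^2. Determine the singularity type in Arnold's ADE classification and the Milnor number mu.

Type A6, Milnor number mu = 6.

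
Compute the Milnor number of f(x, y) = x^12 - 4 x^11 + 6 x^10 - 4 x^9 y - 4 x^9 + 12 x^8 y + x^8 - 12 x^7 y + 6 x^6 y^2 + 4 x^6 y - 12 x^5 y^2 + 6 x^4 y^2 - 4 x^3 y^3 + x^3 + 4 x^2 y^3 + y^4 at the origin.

6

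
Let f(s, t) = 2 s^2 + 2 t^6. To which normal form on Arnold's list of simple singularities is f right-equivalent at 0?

A_5

The Hessian of f at 0 has rank 1. Corank 1: A-series; mu = 5 gives A_5.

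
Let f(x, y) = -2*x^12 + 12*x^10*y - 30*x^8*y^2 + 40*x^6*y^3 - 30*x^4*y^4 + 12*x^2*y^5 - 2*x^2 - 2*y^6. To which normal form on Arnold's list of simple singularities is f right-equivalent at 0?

A5

The Hessian of f at 0 has rank 1. Corank 1: A-series; mu = 5 gives A_5.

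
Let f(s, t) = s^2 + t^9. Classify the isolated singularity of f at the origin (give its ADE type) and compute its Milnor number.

The Hessian of f at 0 has rank 1. Corank 1: A-series; mu = 8 gives A_8.

Type A8, Milnor number mu = 8.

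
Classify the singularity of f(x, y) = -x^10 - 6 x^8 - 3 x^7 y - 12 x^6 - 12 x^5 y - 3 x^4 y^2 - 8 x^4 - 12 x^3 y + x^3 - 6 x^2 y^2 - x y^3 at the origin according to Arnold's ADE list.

The Hessian of f at 0 has rank 0. Corank 2; j^3 = x^3 is a perfect cube, so E-series; the 4-jet and mu = 7 give E_7.

E7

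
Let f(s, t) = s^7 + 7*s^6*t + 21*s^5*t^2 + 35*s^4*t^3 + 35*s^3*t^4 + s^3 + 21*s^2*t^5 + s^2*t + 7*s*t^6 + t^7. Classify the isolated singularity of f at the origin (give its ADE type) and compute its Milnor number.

Type D_8, Milnor number mu = 8.

The Hessian of f at 0 has rank 0. Corank 2; j^3 = s^2*(s + t) has shape L^2 M (L != M), so D-series; mu = 8 gives D_8.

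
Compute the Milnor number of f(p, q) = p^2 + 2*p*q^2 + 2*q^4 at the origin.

3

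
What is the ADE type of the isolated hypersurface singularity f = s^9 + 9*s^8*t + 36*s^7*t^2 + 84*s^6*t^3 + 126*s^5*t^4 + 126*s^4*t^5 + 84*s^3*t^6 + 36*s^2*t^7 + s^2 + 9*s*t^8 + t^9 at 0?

A_{8}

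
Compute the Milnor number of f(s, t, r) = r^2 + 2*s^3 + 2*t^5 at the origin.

8

The Hessian of f at 0 is [[0, 0, 0], [0, 0, 0], [0, 0, 2]] with rank 1, so corank 2. A Groebner basis of the Jacobian ideal J(f) in C{s,t,r} is {t^4, s^2, r}; counting standard monomials gives mu = 8. Corank 2; j^3 = 2*s^3 is a perfect cube, so E-series; the 5-jet and mu = 8 give E_8.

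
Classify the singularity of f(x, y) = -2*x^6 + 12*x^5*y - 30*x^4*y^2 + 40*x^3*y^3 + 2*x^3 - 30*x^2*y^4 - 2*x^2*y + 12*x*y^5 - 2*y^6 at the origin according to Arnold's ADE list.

D_{7}

The Hessian of f at 0 is [[0, 0], [0, 0]] with rank 0, so corank 2. A Groebner basis of the Jacobian ideal J(f) in C{x,y} is {x*y/6 + y^5, x*y^2, x^2 - x*y}; counting standard monomials gives mu = 7. Corank 2; j^3 = 2*x^2*(x - y) has shape L^2 M (L != M), so D-series; mu = 7 gives D_7.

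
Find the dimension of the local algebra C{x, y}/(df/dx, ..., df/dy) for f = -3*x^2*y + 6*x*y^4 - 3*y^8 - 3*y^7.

9

The Hessian of f at 0 has rank 0. Corank 2; j^3 = -3*x^2*y has shape L^2 M (L != M), so D-series; mu = 9 gives D_9.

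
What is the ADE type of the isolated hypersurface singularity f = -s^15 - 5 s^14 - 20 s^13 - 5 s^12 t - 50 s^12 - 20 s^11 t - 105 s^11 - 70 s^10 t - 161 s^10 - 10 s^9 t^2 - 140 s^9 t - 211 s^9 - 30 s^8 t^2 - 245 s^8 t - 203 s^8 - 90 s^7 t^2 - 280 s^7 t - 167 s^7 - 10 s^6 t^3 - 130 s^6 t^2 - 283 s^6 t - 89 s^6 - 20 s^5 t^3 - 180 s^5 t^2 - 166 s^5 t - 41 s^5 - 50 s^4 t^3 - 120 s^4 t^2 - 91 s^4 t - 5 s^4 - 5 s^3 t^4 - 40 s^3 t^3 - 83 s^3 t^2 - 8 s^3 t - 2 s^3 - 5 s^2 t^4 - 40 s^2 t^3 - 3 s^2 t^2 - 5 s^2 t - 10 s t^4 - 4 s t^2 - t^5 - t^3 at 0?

The Hessian of f at 0 has rank 0. Corank 2; j^3 = -(s + t)^2*(2*s + t) has shape L^2 M (L != M), so D-series; mu = 6 gives D_6.

D_{6}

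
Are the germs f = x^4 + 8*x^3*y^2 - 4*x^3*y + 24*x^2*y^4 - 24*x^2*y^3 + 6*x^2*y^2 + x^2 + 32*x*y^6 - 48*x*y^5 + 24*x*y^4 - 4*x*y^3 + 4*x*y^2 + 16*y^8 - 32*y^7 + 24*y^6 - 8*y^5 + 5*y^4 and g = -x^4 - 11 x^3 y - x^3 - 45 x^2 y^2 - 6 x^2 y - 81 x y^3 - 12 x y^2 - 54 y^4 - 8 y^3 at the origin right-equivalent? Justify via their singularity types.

No.

The Hessian of f at 0 has rank 1. Corank 1: A-series; mu = 3 gives A_3. The Hessian of g at 0 has rank 0. Corank 2; j^3 = -(x + 2*y)^3 is a perfect cube, so E-series; the 4-jet and mu = 7 give E_7. f is A_3 but g is E_7, hence not right-equivalent.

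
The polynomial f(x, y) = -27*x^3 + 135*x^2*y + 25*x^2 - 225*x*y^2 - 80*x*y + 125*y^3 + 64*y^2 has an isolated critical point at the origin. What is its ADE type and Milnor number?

Type A2, Milnor number mu = 2.

The Hessian of f at 0 has rank 1. Corank 1: A-series; mu = 2 gives A_2.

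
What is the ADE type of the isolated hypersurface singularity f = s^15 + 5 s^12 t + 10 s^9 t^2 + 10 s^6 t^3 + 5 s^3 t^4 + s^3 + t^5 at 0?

The Hessian of f at 0 has rank 0. Corank 2; j^3 = s^3 is a perfect cube, so E-series; the 5-jet and mu = 8 give E_8.

E_{8}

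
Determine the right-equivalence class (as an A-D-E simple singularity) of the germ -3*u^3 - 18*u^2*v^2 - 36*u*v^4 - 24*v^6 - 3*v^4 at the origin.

E_{6}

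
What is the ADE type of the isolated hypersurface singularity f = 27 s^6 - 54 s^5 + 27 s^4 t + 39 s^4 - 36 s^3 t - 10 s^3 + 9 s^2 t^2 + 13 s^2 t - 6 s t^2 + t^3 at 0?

D_4

The Hessian of f at 0 has rank 0. Corank 2; j^3 = -(2*s - t)*(5*s^2 - 4*s*t + t^2) splits into three distinct lines over C (the quadratic factor has nonzero discriminant), so D_4.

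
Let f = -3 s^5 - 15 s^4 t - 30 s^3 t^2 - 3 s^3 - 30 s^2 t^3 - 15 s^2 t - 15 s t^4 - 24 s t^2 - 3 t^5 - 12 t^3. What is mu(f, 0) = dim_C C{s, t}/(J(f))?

6

The Hessian of f at 0 has rank 0. Corank 2; j^3 = -3*(s + t)*(s + 2*t)^2 has shape L^2 M (L != M), so D-series; mu = 6 gives D_6.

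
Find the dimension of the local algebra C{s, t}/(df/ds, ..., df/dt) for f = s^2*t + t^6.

7

The Hessian of f at 0 is [[0, 0], [0, 0]] with rank 0, so corank 2. A Groebner basis of the Jacobian ideal J(f) in C{s,t} is {s^2/6 + t^5, s^3, s*t}; counting standard monomials gives mu = 7. Corank 2; j^3 = s^2*t has shape L^2 M (L != M), so D-series; mu = 7 gives D_7.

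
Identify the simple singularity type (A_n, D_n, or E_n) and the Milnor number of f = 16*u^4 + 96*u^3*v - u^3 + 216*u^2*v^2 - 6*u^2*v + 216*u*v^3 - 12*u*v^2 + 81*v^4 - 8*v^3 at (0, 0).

Type E_6, Milnor number mu = 6.

The Hessian of f at 0 is [[0, 0], [0, 0]] with rank 0, so corank 2. A Groebner basis of the Jacobian ideal J(f) in C{u,v} is {v^4, u*v^2 + 11*v^3/6, u^2 + 4*u*v + 4*v^2}; counting standard monomials gives mu = 6. Corank 2; j^3 = -(u + 2*v)^3 is a perfect cube, so E-series; the 4-jet and mu = 6 give E_6.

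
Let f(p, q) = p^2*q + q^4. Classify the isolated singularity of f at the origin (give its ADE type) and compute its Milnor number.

The Hessian of f at 0 has rank 0. Corank 2; j^3 = p^2*q has shape L^2 M (L != M), so D-series; mu = 5 gives D_5.

Type D_5, Milnor number mu = 5.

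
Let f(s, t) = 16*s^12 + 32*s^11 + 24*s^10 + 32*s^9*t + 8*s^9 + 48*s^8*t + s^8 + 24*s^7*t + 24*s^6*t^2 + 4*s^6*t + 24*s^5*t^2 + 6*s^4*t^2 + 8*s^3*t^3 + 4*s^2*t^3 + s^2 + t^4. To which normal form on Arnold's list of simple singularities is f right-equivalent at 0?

A3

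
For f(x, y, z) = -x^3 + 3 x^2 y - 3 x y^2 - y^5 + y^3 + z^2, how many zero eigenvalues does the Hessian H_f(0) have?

2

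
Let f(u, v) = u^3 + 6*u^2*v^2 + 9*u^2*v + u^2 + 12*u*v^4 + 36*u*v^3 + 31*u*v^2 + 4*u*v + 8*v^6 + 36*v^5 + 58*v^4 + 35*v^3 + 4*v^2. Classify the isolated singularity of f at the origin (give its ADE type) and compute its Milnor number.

Type A_2, Milnor number mu = 2.

The Hessian of f at 0 has rank 1. Corank 1: A-series; mu = 2 gives A_2.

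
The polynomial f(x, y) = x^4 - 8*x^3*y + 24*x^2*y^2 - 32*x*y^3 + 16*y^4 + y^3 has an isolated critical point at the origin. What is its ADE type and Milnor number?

Type E_{6}, Milnor number mu = 6.

The Hessian of f at 0 has rank 0. Corank 2; j^3 = y^3 is a perfect cube, so E-series; the 4-jet and mu = 6 give E_6.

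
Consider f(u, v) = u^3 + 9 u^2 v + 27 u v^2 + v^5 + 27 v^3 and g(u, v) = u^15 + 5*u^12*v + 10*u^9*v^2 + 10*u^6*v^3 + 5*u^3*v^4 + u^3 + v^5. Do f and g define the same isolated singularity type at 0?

Yes.

The Hessian of f at 0 has rank 0. Corank 2; j^3 = (u + 3*v)^3 is a perfect cube, so E-series; the 5-jet and mu = 8 give E_8. The Hessian of g at 0 has rank 0. Corank 2; j^3 = u^3 is a perfect cube, so E-series; the 5-jet and mu = 8 give E_8. Both have type E_8, hence right-equivalent.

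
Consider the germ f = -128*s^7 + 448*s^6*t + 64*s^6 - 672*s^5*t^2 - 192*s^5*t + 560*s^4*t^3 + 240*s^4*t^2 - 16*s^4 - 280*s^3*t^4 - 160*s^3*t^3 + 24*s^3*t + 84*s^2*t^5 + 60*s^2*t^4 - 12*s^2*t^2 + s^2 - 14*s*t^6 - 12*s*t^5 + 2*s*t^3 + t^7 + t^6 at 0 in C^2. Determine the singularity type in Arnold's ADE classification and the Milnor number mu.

Type A6, Milnor number mu = 6.

The Hessian of f at 0 has rank 1. Corank 1: A-series; mu = 6 gives A_6.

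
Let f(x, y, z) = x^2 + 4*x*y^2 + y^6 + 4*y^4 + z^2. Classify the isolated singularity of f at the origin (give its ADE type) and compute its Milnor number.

The Hessian of f at 0 has rank 2. Corank 1: A-series; mu = 5 gives A_5.

Type A_5, Milnor number mu = 5.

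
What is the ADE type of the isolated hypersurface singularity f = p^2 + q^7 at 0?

A6

The Hessian of f at 0 is [[2, 0], [0, 0]] with rank 1, so corank 1. A Groebner basis of the Jacobian ideal J(f) in C{p,q} is {q^6, p}; counting standard monomials gives mu = 6. Corank 1: A-series; mu = 6 gives A_6.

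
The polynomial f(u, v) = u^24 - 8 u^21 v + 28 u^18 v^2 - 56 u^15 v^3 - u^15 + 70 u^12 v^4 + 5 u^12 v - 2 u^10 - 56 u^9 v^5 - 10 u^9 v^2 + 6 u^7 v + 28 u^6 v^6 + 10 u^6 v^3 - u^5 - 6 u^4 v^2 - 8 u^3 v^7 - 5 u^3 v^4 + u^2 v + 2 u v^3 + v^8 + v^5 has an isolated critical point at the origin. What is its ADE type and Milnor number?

Type D_{9}, Milnor number mu = 9.

The Hessian of f at 0 has rank 0. Corank 2; j^3 = u^2*v has shape L^2 M (L != M), so D-series; mu = 9 gives D_9.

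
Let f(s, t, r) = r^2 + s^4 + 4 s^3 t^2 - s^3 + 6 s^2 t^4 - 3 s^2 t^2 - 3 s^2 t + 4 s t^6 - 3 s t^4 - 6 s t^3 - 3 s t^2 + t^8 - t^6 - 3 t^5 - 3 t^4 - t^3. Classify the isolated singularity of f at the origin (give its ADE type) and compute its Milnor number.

Type E_{6}, Milnor number mu = 6.

The Hessian of f at 0 is [[0, 0, 0], [0, 0, 0], [0, 0, 2]] with rank 1, so corank 2. A Groebner basis of the Jacobian ideal J(f) in C{s,t,r} is {s^3, s^2*t + s^2/2 + s*t + t^2/2, -s^2 + s*t^2 - 2*s*t - t^2, 3*s^2/2 + 3*s*t + t^3 + 3*t^2/2, r}; counting standard monomials gives mu = 6. Corank 2; j^3 = -(s + t)^3 is a perfect cube, so E-series; the 4-jet and mu = 6 give E_6.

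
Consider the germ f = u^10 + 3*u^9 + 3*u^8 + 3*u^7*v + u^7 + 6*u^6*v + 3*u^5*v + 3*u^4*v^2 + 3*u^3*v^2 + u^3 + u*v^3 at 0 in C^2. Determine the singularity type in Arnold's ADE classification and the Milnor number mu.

Type E_7, Milnor number mu = 7.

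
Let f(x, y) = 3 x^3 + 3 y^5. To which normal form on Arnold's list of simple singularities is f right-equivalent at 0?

E_8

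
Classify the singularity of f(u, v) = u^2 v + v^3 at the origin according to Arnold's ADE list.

D_{4}

The Hessian of f at 0 is [[0, 0], [0, 0]] with rank 0, so corank 2. A Groebner basis of the Jacobian ideal J(f) in C{u,v} is {v^3, u^2 + 3*v^2, u*v}; counting standard monomials gives mu = 4. Corank 2; j^3 = v*(u^2 + v^2) splits into three distinct lines over C (the quadratic factor has nonzero discriminant), so D_4.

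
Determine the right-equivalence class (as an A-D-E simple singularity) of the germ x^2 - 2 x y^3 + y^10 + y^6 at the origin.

The Hessian of f at 0 is [[2, 0], [0, 0]] with rank 1, so corank 1. A Groebner basis of the Jacobian ideal J(f) in C{x,y} is {x^3, -x + y^3}; counting standard monomials gives mu = 9. Corank 1: A-series; mu = 9 gives A_9.

A_{9}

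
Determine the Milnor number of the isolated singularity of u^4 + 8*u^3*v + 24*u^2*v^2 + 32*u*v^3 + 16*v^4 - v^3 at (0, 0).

The Hessian of f at 0 has rank 0. Corank 2; j^3 = -v^3 is a perfect cube, so E-series; the 4-jet and mu = 6 give E_6.

6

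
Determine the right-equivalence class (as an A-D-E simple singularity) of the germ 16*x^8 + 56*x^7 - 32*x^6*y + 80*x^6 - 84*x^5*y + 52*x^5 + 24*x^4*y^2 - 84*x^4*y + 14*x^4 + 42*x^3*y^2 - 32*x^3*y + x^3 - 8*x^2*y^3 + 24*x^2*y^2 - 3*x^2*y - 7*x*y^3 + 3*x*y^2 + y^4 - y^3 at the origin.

E_{7}

The Hessian of f at 0 is [[0, 0], [0, 0]] with rank 0, so corank 2. A Groebner basis of the Jacobian ideal J(f) in C{x,y} is {-x^2/2 + x*y + y^4 - y^3/6 - y^2/2, x^3 + 3*x^2/2 - 3*x*y - y^3/2 + 3*y^2/2, x^2*y + 5*x^2/6 - 5*x*y/3 - 13*y^3/18 + 5*y^2/6, x^2/3 + x*y^2 - 2*x*y/3 - 8*y^3/9 + y^2/3}; counting standard monomials gives mu = 7. Corank 2; j^3 = (x - y)^3 is a perfect cube, so E-series; the 4-jet and mu = 7 give E_7.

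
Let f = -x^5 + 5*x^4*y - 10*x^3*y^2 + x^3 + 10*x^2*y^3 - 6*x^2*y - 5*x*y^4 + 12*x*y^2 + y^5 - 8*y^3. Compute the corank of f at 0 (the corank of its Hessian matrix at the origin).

The Hessian at 0 is [[0, 0], [0, 0]] of rank 0; hence corank 2.

2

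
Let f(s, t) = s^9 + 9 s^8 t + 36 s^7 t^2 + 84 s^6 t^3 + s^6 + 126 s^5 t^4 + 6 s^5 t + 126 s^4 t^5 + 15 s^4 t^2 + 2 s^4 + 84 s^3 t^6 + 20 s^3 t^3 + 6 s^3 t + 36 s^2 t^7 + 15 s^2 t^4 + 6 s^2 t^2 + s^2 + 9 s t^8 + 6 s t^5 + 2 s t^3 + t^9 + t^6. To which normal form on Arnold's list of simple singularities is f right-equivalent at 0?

The Hessian of f at 0 is [[2, 0], [0, 0]] with rank 1, so corank 1. A Groebner basis of the Jacobian ideal J(f) in C{s,t} is {s^2 + s*t^3, -3*s^2 + s*t + t^4, s^3, s^2*t + s*t^2 + s/3 + t^3/3}; counting standard monomials gives mu = 8. Corank 1: A-series; mu = 8 gives A_8.

A_8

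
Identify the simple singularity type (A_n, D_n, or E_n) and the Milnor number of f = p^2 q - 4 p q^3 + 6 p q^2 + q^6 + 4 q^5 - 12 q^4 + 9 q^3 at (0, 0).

Type D_7, Milnor number mu = 7.

The Hessian of f at 0 has rank 0. Corank 2; j^3 = q*(p + 3*q)^2 has shape L^2 M (L != M), so D-series; mu = 7 gives D_7.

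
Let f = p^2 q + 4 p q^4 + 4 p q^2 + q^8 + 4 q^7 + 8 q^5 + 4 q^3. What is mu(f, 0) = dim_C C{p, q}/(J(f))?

The Hessian of f at 0 is [[0, 0], [0, 0]] with rank 0, so corank 2. A Groebner basis of the Jacobian ideal J(f) in C{p,q} is {p^2*q^2 - 4*p^2*q - 2*p^2 - 16*p*q^2 - 6*p*q - 16*q^3 - 4*q^2, p^2*q + p^2/2 + p*q^3 + 4*p*q^2 + p*q + 4*q^3, p*q/2 + q^4 + q^2, p^3 + 6*p^2*q + 12*p*q^2 + 8*q^3}; counting standard monomials gives mu = 9. Corank 2; j^3 = q*(p + 2*q)^2 has shape L^2 M (L != M), so D-series; mu = 9 gives D_9.

9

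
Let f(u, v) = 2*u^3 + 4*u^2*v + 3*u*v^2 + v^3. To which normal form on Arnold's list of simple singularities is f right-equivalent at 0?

D4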